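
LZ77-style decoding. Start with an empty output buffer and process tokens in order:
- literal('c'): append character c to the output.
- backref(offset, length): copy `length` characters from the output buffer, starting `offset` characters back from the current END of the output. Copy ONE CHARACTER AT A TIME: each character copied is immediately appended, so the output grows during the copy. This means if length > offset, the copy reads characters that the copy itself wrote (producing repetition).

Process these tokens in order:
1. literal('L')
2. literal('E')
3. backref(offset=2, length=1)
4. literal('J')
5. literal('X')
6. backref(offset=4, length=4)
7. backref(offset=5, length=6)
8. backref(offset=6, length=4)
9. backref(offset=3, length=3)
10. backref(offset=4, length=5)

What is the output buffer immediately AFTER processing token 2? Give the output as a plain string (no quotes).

Answer: LE

Derivation:
Token 1: literal('L'). Output: "L"
Token 2: literal('E'). Output: "LE"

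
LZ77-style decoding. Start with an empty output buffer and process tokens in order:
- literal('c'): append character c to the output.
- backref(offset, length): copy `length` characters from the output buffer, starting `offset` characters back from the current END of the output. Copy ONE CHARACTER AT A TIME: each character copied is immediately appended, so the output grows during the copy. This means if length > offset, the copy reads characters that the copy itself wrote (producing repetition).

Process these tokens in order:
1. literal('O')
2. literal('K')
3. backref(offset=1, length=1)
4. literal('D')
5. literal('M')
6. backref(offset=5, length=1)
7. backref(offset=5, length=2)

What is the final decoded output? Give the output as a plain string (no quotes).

Answer: OKKDMOKK

Derivation:
Token 1: literal('O'). Output: "O"
Token 2: literal('K'). Output: "OK"
Token 3: backref(off=1, len=1). Copied 'K' from pos 1. Output: "OKK"
Token 4: literal('D'). Output: "OKKD"
Token 5: literal('M'). Output: "OKKDM"
Token 6: backref(off=5, len=1). Copied 'O' from pos 0. Output: "OKKDMO"
Token 7: backref(off=5, len=2). Copied 'KK' from pos 1. Output: "OKKDMOKK"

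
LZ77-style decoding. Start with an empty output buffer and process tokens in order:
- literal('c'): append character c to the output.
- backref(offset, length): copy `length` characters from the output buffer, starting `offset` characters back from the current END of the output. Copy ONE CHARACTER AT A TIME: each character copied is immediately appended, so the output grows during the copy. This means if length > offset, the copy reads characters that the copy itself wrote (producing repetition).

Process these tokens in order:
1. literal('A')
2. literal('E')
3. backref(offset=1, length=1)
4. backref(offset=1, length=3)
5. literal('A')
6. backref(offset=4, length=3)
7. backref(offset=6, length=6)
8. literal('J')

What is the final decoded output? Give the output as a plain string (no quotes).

Answer: AEEEEEAEEEEEAEEEJ

Derivation:
Token 1: literal('A'). Output: "A"
Token 2: literal('E'). Output: "AE"
Token 3: backref(off=1, len=1). Copied 'E' from pos 1. Output: "AEE"
Token 4: backref(off=1, len=3) (overlapping!). Copied 'EEE' from pos 2. Output: "AEEEEE"
Token 5: literal('A'). Output: "AEEEEEA"
Token 6: backref(off=4, len=3). Copied 'EEE' from pos 3. Output: "AEEEEEAEEE"
Token 7: backref(off=6, len=6). Copied 'EEAEEE' from pos 4. Output: "AEEEEEAEEEEEAEEE"
Token 8: literal('J'). Output: "AEEEEEAEEEEEAEEEJ"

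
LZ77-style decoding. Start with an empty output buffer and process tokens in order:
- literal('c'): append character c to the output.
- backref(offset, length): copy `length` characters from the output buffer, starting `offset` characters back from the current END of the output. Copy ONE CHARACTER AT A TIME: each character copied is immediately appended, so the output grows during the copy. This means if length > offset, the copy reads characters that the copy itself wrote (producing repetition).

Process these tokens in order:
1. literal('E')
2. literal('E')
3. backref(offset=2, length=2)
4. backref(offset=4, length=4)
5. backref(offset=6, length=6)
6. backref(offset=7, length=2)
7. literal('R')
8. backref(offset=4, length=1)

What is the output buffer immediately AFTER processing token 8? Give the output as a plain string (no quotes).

Answer: EEEEEEEEEEEEEEEERE

Derivation:
Token 1: literal('E'). Output: "E"
Token 2: literal('E'). Output: "EE"
Token 3: backref(off=2, len=2). Copied 'EE' from pos 0. Output: "EEEE"
Token 4: backref(off=4, len=4). Copied 'EEEE' from pos 0. Output: "EEEEEEEE"
Token 5: backref(off=6, len=6). Copied 'EEEEEE' from pos 2. Output: "EEEEEEEEEEEEEE"
Token 6: backref(off=7, len=2). Copied 'EE' from pos 7. Output: "EEEEEEEEEEEEEEEE"
Token 7: literal('R'). Output: "EEEEEEEEEEEEEEEER"
Token 8: backref(off=4, len=1). Copied 'E' from pos 13. Output: "EEEEEEEEEEEEEEEERE"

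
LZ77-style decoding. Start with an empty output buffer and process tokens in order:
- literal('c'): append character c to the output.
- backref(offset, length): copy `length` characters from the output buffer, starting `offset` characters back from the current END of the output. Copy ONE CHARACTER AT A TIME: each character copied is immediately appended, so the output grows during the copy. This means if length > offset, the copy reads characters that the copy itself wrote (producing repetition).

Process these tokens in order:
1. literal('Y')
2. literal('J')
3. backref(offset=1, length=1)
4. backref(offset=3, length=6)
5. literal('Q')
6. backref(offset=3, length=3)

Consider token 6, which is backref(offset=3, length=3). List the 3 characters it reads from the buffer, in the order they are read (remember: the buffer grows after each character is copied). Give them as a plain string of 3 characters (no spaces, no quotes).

Answer: JJQ

Derivation:
Token 1: literal('Y'). Output: "Y"
Token 2: literal('J'). Output: "YJ"
Token 3: backref(off=1, len=1). Copied 'J' from pos 1. Output: "YJJ"
Token 4: backref(off=3, len=6) (overlapping!). Copied 'YJJYJJ' from pos 0. Output: "YJJYJJYJJ"
Token 5: literal('Q'). Output: "YJJYJJYJJQ"
Token 6: backref(off=3, len=3). Buffer before: "YJJYJJYJJQ" (len 10)
  byte 1: read out[7]='J', append. Buffer now: "YJJYJJYJJQJ"
  byte 2: read out[8]='J', append. Buffer now: "YJJYJJYJJQJJ"
  byte 3: read out[9]='Q', append. Buffer now: "YJJYJJYJJQJJQ"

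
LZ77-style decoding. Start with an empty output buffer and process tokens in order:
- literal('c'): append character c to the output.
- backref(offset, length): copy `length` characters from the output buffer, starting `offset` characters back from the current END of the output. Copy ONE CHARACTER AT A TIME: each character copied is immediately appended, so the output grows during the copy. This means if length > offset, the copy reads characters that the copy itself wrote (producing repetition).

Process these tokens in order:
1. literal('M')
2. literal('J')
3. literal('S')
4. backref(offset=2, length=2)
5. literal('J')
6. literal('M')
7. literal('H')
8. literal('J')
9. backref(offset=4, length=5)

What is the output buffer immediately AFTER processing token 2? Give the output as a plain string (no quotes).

Token 1: literal('M'). Output: "M"
Token 2: literal('J'). Output: "MJ"

Answer: MJ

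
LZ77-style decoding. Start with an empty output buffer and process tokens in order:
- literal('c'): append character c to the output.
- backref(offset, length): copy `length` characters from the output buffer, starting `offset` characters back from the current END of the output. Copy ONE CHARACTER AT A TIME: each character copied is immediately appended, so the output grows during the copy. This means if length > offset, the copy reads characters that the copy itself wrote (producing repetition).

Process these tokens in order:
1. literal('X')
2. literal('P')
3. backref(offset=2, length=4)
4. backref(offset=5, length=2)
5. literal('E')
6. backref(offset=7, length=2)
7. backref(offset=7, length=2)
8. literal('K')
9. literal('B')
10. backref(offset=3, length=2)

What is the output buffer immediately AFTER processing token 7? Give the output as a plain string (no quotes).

Answer: XPXPXPPXEXPXP

Derivation:
Token 1: literal('X'). Output: "X"
Token 2: literal('P'). Output: "XP"
Token 3: backref(off=2, len=4) (overlapping!). Copied 'XPXP' from pos 0. Output: "XPXPXP"
Token 4: backref(off=5, len=2). Copied 'PX' from pos 1. Output: "XPXPXPPX"
Token 5: literal('E'). Output: "XPXPXPPXE"
Token 6: backref(off=7, len=2). Copied 'XP' from pos 2. Output: "XPXPXPPXEXP"
Token 7: backref(off=7, len=2). Copied 'XP' from pos 4. Output: "XPXPXPPXEXPXP"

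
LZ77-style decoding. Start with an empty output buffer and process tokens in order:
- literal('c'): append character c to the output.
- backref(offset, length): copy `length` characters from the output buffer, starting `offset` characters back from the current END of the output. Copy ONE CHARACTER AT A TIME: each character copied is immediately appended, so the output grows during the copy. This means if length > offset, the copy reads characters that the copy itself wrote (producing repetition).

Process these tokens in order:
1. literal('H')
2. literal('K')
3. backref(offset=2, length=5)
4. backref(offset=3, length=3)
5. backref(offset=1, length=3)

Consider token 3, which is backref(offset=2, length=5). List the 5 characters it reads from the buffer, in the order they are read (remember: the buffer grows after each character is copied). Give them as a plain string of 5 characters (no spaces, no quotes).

Token 1: literal('H'). Output: "H"
Token 2: literal('K'). Output: "HK"
Token 3: backref(off=2, len=5). Buffer before: "HK" (len 2)
  byte 1: read out[0]='H', append. Buffer now: "HKH"
  byte 2: read out[1]='K', append. Buffer now: "HKHK"
  byte 3: read out[2]='H', append. Buffer now: "HKHKH"
  byte 4: read out[3]='K', append. Buffer now: "HKHKHK"
  byte 5: read out[4]='H', append. Buffer now: "HKHKHKH"

Answer: HKHKH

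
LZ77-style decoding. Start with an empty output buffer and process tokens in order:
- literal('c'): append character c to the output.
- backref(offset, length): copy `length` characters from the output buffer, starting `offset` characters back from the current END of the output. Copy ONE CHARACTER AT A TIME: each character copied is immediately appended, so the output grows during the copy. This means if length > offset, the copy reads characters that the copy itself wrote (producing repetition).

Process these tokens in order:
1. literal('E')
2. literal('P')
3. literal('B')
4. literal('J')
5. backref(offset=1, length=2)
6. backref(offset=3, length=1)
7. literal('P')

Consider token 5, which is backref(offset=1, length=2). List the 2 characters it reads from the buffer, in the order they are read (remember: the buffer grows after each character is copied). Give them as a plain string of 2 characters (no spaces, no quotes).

Token 1: literal('E'). Output: "E"
Token 2: literal('P'). Output: "EP"
Token 3: literal('B'). Output: "EPB"
Token 4: literal('J'). Output: "EPBJ"
Token 5: backref(off=1, len=2). Buffer before: "EPBJ" (len 4)
  byte 1: read out[3]='J', append. Buffer now: "EPBJJ"
  byte 2: read out[4]='J', append. Buffer now: "EPBJJJ"

Answer: JJ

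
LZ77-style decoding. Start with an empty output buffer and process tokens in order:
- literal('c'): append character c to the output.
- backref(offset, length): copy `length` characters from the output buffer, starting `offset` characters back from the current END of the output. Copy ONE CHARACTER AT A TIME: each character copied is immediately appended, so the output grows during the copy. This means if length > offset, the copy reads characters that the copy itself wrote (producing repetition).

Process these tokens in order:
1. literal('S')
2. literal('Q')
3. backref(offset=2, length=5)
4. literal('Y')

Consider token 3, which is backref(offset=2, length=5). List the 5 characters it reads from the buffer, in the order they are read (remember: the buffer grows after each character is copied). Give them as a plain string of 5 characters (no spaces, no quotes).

Answer: SQSQS

Derivation:
Token 1: literal('S'). Output: "S"
Token 2: literal('Q'). Output: "SQ"
Token 3: backref(off=2, len=5). Buffer before: "SQ" (len 2)
  byte 1: read out[0]='S', append. Buffer now: "SQS"
  byte 2: read out[1]='Q', append. Buffer now: "SQSQ"
  byte 3: read out[2]='S', append. Buffer now: "SQSQS"
  byte 4: read out[3]='Q', append. Buffer now: "SQSQSQ"
  byte 5: read out[4]='S', append. Buffer now: "SQSQSQS"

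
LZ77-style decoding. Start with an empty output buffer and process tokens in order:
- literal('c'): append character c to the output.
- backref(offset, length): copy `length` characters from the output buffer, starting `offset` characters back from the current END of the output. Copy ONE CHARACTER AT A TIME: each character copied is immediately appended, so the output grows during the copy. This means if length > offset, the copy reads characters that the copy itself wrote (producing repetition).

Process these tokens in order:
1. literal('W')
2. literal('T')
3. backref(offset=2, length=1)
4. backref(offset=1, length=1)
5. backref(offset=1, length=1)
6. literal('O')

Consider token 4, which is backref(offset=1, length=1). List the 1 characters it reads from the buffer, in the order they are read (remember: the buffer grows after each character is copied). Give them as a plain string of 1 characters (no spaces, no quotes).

Token 1: literal('W'). Output: "W"
Token 2: literal('T'). Output: "WT"
Token 3: backref(off=2, len=1). Copied 'W' from pos 0. Output: "WTW"
Token 4: backref(off=1, len=1). Buffer before: "WTW" (len 3)
  byte 1: read out[2]='W', append. Buffer now: "WTWW"

Answer: W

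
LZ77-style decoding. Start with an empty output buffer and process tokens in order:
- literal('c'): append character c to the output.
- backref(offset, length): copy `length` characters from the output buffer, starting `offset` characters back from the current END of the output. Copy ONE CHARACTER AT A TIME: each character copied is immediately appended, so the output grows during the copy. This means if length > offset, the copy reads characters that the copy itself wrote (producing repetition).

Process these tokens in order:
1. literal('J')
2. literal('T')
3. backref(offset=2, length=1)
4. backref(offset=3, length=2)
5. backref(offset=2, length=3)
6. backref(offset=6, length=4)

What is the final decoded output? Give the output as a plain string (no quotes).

Token 1: literal('J'). Output: "J"
Token 2: literal('T'). Output: "JT"
Token 3: backref(off=2, len=1). Copied 'J' from pos 0. Output: "JTJ"
Token 4: backref(off=3, len=2). Copied 'JT' from pos 0. Output: "JTJJT"
Token 5: backref(off=2, len=3) (overlapping!). Copied 'JTJ' from pos 3. Output: "JTJJTJTJ"
Token 6: backref(off=6, len=4). Copied 'JJTJ' from pos 2. Output: "JTJJTJTJJJTJ"

Answer: JTJJTJTJJJTJ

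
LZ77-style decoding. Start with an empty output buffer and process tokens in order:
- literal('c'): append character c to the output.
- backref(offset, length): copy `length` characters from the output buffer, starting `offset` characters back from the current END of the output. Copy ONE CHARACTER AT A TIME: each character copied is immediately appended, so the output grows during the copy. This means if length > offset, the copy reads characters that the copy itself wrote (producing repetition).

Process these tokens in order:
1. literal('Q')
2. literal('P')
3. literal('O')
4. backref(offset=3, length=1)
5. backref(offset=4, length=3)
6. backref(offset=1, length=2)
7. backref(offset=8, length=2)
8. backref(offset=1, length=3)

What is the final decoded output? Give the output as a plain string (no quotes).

Token 1: literal('Q'). Output: "Q"
Token 2: literal('P'). Output: "QP"
Token 3: literal('O'). Output: "QPO"
Token 4: backref(off=3, len=1). Copied 'Q' from pos 0. Output: "QPOQ"
Token 5: backref(off=4, len=3). Copied 'QPO' from pos 0. Output: "QPOQQPO"
Token 6: backref(off=1, len=2) (overlapping!). Copied 'OO' from pos 6. Output: "QPOQQPOOO"
Token 7: backref(off=8, len=2). Copied 'PO' from pos 1. Output: "QPOQQPOOOPO"
Token 8: backref(off=1, len=3) (overlapping!). Copied 'OOO' from pos 10. Output: "QPOQQPOOOPOOOO"

Answer: QPOQQPOOOPOOOO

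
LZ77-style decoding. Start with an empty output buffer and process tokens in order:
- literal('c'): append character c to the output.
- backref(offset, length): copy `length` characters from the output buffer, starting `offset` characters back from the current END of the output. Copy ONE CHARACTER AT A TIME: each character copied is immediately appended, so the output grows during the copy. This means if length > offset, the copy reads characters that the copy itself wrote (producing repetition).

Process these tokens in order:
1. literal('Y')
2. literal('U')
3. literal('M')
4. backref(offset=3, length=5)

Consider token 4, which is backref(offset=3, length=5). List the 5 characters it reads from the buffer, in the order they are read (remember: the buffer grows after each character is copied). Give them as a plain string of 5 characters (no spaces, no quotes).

Answer: YUMYU

Derivation:
Token 1: literal('Y'). Output: "Y"
Token 2: literal('U'). Output: "YU"
Token 3: literal('M'). Output: "YUM"
Token 4: backref(off=3, len=5). Buffer before: "YUM" (len 3)
  byte 1: read out[0]='Y', append. Buffer now: "YUMY"
  byte 2: read out[1]='U', append. Buffer now: "YUMYU"
  byte 3: read out[2]='M', append. Buffer now: "YUMYUM"
  byte 4: read out[3]='Y', append. Buffer now: "YUMYUMY"
  byte 5: read out[4]='U', append. Buffer now: "YUMYUMYU"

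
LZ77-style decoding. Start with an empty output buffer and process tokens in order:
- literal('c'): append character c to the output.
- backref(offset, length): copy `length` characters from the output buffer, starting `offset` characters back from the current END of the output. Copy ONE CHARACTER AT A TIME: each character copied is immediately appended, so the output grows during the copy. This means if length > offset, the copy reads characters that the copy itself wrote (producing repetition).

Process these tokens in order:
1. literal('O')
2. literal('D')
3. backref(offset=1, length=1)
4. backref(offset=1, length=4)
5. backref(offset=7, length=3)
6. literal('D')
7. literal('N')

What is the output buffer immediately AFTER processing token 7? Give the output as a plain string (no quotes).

Token 1: literal('O'). Output: "O"
Token 2: literal('D'). Output: "OD"
Token 3: backref(off=1, len=1). Copied 'D' from pos 1. Output: "ODD"
Token 4: backref(off=1, len=4) (overlapping!). Copied 'DDDD' from pos 2. Output: "ODDDDDD"
Token 5: backref(off=7, len=3). Copied 'ODD' from pos 0. Output: "ODDDDDDODD"
Token 6: literal('D'). Output: "ODDDDDDODDD"
Token 7: literal('N'). Output: "ODDDDDDODDDN"

Answer: ODDDDDDODDDN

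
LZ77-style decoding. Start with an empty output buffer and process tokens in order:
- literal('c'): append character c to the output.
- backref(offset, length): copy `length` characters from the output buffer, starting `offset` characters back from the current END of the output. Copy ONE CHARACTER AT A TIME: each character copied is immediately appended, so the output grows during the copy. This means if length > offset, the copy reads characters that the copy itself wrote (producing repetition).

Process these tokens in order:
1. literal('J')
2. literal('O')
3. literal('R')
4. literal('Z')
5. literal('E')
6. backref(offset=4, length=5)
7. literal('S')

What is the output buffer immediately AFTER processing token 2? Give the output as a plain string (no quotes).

Token 1: literal('J'). Output: "J"
Token 2: literal('O'). Output: "JO"

Answer: JO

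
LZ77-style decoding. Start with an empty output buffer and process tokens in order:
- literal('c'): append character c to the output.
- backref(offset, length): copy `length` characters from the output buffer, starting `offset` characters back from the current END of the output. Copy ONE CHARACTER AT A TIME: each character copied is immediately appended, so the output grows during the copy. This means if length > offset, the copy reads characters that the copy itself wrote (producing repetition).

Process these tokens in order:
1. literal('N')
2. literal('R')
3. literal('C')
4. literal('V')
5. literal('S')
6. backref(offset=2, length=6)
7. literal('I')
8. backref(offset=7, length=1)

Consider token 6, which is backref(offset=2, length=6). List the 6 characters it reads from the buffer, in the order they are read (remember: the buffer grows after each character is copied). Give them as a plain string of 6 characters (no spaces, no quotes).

Token 1: literal('N'). Output: "N"
Token 2: literal('R'). Output: "NR"
Token 3: literal('C'). Output: "NRC"
Token 4: literal('V'). Output: "NRCV"
Token 5: literal('S'). Output: "NRCVS"
Token 6: backref(off=2, len=6). Buffer before: "NRCVS" (len 5)
  byte 1: read out[3]='V', append. Buffer now: "NRCVSV"
  byte 2: read out[4]='S', append. Buffer now: "NRCVSVS"
  byte 3: read out[5]='V', append. Buffer now: "NRCVSVSV"
  byte 4: read out[6]='S', append. Buffer now: "NRCVSVSVS"
  byte 5: read out[7]='V', append. Buffer now: "NRCVSVSVSV"
  byte 6: read out[8]='S', append. Buffer now: "NRCVSVSVSVS"

Answer: VSVSVS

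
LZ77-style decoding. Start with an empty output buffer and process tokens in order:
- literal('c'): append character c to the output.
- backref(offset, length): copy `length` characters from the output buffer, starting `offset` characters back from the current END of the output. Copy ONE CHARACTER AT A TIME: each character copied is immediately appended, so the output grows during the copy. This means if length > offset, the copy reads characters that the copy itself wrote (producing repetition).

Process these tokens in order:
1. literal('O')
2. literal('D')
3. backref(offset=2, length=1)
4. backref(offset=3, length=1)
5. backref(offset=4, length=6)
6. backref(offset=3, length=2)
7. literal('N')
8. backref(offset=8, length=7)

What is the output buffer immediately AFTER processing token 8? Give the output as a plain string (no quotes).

Token 1: literal('O'). Output: "O"
Token 2: literal('D'). Output: "OD"
Token 3: backref(off=2, len=1). Copied 'O' from pos 0. Output: "ODO"
Token 4: backref(off=3, len=1). Copied 'O' from pos 0. Output: "ODOO"
Token 5: backref(off=4, len=6) (overlapping!). Copied 'ODOOOD' from pos 0. Output: "ODOOODOOOD"
Token 6: backref(off=3, len=2). Copied 'OO' from pos 7. Output: "ODOOODOOODOO"
Token 7: literal('N'). Output: "ODOOODOOODOON"
Token 8: backref(off=8, len=7). Copied 'DOOODOO' from pos 5. Output: "ODOOODOOODOONDOOODOO"

Answer: ODOOODOOODOONDOOODOO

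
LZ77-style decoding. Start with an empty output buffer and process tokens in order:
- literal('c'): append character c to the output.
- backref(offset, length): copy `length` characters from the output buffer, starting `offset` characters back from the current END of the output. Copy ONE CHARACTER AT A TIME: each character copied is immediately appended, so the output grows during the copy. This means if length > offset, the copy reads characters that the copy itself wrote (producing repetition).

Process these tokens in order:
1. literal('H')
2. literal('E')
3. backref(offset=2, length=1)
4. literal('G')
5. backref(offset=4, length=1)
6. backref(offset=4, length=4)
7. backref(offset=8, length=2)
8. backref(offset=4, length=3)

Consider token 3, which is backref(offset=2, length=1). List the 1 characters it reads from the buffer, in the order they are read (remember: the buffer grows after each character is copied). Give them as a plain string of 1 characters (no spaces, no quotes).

Token 1: literal('H'). Output: "H"
Token 2: literal('E'). Output: "HE"
Token 3: backref(off=2, len=1). Buffer before: "HE" (len 2)
  byte 1: read out[0]='H', append. Buffer now: "HEH"

Answer: H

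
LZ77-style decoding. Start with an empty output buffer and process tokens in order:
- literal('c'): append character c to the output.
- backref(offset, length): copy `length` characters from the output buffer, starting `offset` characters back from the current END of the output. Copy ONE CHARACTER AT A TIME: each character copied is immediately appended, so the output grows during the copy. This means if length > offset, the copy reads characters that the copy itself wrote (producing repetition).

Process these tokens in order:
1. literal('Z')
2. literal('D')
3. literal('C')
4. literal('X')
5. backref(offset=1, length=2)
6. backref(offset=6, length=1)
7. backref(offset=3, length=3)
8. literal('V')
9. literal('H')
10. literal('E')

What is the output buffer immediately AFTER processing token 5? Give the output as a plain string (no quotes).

Token 1: literal('Z'). Output: "Z"
Token 2: literal('D'). Output: "ZD"
Token 3: literal('C'). Output: "ZDC"
Token 4: literal('X'). Output: "ZDCX"
Token 5: backref(off=1, len=2) (overlapping!). Copied 'XX' from pos 3. Output: "ZDCXXX"

Answer: ZDCXXX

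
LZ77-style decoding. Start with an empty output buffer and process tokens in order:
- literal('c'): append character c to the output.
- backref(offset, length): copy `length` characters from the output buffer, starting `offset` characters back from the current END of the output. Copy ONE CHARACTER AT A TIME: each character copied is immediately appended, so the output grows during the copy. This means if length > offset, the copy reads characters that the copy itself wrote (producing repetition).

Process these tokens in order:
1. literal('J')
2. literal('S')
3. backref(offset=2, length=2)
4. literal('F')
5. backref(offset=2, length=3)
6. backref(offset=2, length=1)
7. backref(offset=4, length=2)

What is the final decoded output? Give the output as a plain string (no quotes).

Answer: JSJSFSFSFSF

Derivation:
Token 1: literal('J'). Output: "J"
Token 2: literal('S'). Output: "JS"
Token 3: backref(off=2, len=2). Copied 'JS' from pos 0. Output: "JSJS"
Token 4: literal('F'). Output: "JSJSF"
Token 5: backref(off=2, len=3) (overlapping!). Copied 'SFS' from pos 3. Output: "JSJSFSFS"
Token 6: backref(off=2, len=1). Copied 'F' from pos 6. Output: "JSJSFSFSF"
Token 7: backref(off=4, len=2). Copied 'SF' from pos 5. Output: "JSJSFSFSFSF"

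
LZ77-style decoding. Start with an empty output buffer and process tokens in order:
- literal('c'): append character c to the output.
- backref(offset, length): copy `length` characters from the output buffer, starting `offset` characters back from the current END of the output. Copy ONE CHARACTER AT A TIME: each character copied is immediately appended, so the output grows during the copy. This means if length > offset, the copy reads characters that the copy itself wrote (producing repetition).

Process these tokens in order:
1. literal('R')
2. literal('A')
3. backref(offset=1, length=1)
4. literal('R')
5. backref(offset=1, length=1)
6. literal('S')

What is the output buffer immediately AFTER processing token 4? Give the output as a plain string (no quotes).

Answer: RAAR

Derivation:
Token 1: literal('R'). Output: "R"
Token 2: literal('A'). Output: "RA"
Token 3: backref(off=1, len=1). Copied 'A' from pos 1. Output: "RAA"
Token 4: literal('R'). Output: "RAAR"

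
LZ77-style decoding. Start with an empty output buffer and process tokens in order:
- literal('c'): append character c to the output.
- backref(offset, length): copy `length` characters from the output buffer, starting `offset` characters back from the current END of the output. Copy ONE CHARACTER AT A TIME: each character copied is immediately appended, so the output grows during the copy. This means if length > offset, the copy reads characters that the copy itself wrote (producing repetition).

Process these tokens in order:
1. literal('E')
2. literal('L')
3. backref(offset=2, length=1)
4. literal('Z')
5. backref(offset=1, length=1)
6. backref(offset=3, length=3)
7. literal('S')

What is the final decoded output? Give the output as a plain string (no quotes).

Answer: ELEZZEZZS

Derivation:
Token 1: literal('E'). Output: "E"
Token 2: literal('L'). Output: "EL"
Token 3: backref(off=2, len=1). Copied 'E' from pos 0. Output: "ELE"
Token 4: literal('Z'). Output: "ELEZ"
Token 5: backref(off=1, len=1). Copied 'Z' from pos 3. Output: "ELEZZ"
Token 6: backref(off=3, len=3). Copied 'EZZ' from pos 2. Output: "ELEZZEZZ"
Token 7: literal('S'). Output: "ELEZZEZZS"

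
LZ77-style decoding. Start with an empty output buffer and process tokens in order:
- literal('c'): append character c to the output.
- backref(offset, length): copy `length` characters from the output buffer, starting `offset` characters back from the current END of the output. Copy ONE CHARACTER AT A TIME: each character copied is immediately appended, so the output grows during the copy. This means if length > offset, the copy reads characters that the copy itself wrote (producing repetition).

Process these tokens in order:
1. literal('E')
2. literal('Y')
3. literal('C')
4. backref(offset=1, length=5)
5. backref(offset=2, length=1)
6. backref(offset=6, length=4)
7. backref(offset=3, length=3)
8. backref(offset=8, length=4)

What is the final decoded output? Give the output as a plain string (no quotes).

Token 1: literal('E'). Output: "E"
Token 2: literal('Y'). Output: "EY"
Token 3: literal('C'). Output: "EYC"
Token 4: backref(off=1, len=5) (overlapping!). Copied 'CCCCC' from pos 2. Output: "EYCCCCCC"
Token 5: backref(off=2, len=1). Copied 'C' from pos 6. Output: "EYCCCCCCC"
Token 6: backref(off=6, len=4). Copied 'CCCC' from pos 3. Output: "EYCCCCCCCCCCC"
Token 7: backref(off=3, len=3). Copied 'CCC' from pos 10. Output: "EYCCCCCCCCCCCCCC"
Token 8: backref(off=8, len=4). Copied 'CCCC' from pos 8. Output: "EYCCCCCCCCCCCCCCCCCC"

Answer: EYCCCCCCCCCCCCCCCCCC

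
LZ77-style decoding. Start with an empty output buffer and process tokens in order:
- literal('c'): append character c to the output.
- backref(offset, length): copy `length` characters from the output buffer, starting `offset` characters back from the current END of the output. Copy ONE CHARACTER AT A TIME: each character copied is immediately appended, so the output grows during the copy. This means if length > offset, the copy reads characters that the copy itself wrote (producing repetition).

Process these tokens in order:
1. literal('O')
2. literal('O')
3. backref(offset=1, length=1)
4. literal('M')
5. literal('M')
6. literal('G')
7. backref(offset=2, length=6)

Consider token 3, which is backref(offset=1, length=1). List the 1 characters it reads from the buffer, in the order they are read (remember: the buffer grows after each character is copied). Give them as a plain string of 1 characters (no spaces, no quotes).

Token 1: literal('O'). Output: "O"
Token 2: literal('O'). Output: "OO"
Token 3: backref(off=1, len=1). Buffer before: "OO" (len 2)
  byte 1: read out[1]='O', append. Buffer now: "OOO"

Answer: O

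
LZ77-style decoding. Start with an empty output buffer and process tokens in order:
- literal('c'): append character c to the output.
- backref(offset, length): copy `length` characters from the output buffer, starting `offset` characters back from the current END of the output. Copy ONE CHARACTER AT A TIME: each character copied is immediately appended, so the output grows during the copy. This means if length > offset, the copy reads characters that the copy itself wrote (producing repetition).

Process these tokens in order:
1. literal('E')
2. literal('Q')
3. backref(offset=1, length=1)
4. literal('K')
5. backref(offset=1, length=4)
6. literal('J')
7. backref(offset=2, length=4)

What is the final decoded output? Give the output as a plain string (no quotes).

Token 1: literal('E'). Output: "E"
Token 2: literal('Q'). Output: "EQ"
Token 3: backref(off=1, len=1). Copied 'Q' from pos 1. Output: "EQQ"
Token 4: literal('K'). Output: "EQQK"
Token 5: backref(off=1, len=4) (overlapping!). Copied 'KKKK' from pos 3. Output: "EQQKKKKK"
Token 6: literal('J'). Output: "EQQKKKKKJ"
Token 7: backref(off=2, len=4) (overlapping!). Copied 'KJKJ' from pos 7. Output: "EQQKKKKKJKJKJ"

Answer: EQQKKKKKJKJKJ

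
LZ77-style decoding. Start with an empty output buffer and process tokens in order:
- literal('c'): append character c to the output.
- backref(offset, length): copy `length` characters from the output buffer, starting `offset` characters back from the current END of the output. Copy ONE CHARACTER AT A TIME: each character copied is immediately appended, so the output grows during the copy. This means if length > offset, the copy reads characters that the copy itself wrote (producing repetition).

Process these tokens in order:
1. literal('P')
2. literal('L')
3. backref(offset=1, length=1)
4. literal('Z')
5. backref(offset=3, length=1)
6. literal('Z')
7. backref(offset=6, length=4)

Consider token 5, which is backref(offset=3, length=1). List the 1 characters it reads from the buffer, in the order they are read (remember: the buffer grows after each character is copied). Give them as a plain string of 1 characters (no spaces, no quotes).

Answer: L

Derivation:
Token 1: literal('P'). Output: "P"
Token 2: literal('L'). Output: "PL"
Token 3: backref(off=1, len=1). Copied 'L' from pos 1. Output: "PLL"
Token 4: literal('Z'). Output: "PLLZ"
Token 5: backref(off=3, len=1). Buffer before: "PLLZ" (len 4)
  byte 1: read out[1]='L', append. Buffer now: "PLLZL"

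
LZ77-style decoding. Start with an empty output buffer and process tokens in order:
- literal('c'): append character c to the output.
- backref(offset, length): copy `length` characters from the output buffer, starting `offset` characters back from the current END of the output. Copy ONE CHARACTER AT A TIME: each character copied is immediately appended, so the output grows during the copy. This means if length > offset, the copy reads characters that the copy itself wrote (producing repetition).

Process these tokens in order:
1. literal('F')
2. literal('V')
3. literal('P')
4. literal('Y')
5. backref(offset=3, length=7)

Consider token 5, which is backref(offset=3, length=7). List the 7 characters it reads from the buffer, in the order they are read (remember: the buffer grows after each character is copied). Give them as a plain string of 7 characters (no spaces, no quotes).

Token 1: literal('F'). Output: "F"
Token 2: literal('V'). Output: "FV"
Token 3: literal('P'). Output: "FVP"
Token 4: literal('Y'). Output: "FVPY"
Token 5: backref(off=3, len=7). Buffer before: "FVPY" (len 4)
  byte 1: read out[1]='V', append. Buffer now: "FVPYV"
  byte 2: read out[2]='P', append. Buffer now: "FVPYVP"
  byte 3: read out[3]='Y', append. Buffer now: "FVPYVPY"
  byte 4: read out[4]='V', append. Buffer now: "FVPYVPYV"
  byte 5: read out[5]='P', append. Buffer now: "FVPYVPYVP"
  byte 6: read out[6]='Y', append. Buffer now: "FVPYVPYVPY"
  byte 7: read out[7]='V', append. Buffer now: "FVPYVPYVPYV"

Answer: VPYVPYV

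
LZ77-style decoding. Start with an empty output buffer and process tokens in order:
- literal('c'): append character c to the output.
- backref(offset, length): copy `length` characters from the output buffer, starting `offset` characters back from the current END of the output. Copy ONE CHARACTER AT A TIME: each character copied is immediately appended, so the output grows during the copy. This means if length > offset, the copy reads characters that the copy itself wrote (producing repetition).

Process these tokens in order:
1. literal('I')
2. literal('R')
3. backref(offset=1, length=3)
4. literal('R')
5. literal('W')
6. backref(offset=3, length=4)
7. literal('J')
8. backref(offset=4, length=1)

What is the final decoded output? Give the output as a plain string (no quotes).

Answer: IRRRRRWRRWRJR

Derivation:
Token 1: literal('I'). Output: "I"
Token 2: literal('R'). Output: "IR"
Token 3: backref(off=1, len=3) (overlapping!). Copied 'RRR' from pos 1. Output: "IRRRR"
Token 4: literal('R'). Output: "IRRRRR"
Token 5: literal('W'). Output: "IRRRRRW"
Token 6: backref(off=3, len=4) (overlapping!). Copied 'RRWR' from pos 4. Output: "IRRRRRWRRWR"
Token 7: literal('J'). Output: "IRRRRRWRRWRJ"
Token 8: backref(off=4, len=1). Copied 'R' from pos 8. Output: "IRRRRRWRRWRJR"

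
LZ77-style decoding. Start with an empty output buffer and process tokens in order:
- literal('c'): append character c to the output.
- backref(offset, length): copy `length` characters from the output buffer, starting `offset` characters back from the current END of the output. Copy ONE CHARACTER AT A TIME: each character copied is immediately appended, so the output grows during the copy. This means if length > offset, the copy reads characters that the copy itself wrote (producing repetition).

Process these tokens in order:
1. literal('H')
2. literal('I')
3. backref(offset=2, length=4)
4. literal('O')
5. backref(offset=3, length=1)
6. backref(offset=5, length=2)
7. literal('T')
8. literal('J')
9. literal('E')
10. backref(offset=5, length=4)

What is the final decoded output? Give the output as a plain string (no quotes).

Token 1: literal('H'). Output: "H"
Token 2: literal('I'). Output: "HI"
Token 3: backref(off=2, len=4) (overlapping!). Copied 'HIHI' from pos 0. Output: "HIHIHI"
Token 4: literal('O'). Output: "HIHIHIO"
Token 5: backref(off=3, len=1). Copied 'H' from pos 4. Output: "HIHIHIOH"
Token 6: backref(off=5, len=2). Copied 'IH' from pos 3. Output: "HIHIHIOHIH"
Token 7: literal('T'). Output: "HIHIHIOHIHT"
Token 8: literal('J'). Output: "HIHIHIOHIHTJ"
Token 9: literal('E'). Output: "HIHIHIOHIHTJE"
Token 10: backref(off=5, len=4). Copied 'IHTJ' from pos 8. Output: "HIHIHIOHIHTJEIHTJ"

Answer: HIHIHIOHIHTJEIHTJ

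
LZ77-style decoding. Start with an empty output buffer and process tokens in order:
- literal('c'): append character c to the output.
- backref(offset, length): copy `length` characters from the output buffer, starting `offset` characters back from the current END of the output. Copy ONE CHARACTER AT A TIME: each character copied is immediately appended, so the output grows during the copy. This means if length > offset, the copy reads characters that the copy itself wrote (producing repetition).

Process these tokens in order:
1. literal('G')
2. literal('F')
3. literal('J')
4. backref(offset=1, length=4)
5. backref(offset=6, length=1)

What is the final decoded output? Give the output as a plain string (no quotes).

Answer: GFJJJJJF

Derivation:
Token 1: literal('G'). Output: "G"
Token 2: literal('F'). Output: "GF"
Token 3: literal('J'). Output: "GFJ"
Token 4: backref(off=1, len=4) (overlapping!). Copied 'JJJJ' from pos 2. Output: "GFJJJJJ"
Token 5: backref(off=6, len=1). Copied 'F' from pos 1. Output: "GFJJJJJF"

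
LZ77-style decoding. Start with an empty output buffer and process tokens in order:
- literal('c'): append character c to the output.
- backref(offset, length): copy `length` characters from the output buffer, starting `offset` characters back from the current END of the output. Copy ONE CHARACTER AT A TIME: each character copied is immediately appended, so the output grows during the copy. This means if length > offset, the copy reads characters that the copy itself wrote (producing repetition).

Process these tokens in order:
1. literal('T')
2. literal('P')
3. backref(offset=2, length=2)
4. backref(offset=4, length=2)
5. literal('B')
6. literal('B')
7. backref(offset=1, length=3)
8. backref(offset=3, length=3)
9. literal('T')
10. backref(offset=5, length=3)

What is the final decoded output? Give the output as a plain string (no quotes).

Answer: TPTPTPBBBBBBBBTBBB

Derivation:
Token 1: literal('T'). Output: "T"
Token 2: literal('P'). Output: "TP"
Token 3: backref(off=2, len=2). Copied 'TP' from pos 0. Output: "TPTP"
Token 4: backref(off=4, len=2). Copied 'TP' from pos 0. Output: "TPTPTP"
Token 5: literal('B'). Output: "TPTPTPB"
Token 6: literal('B'). Output: "TPTPTPBB"
Token 7: backref(off=1, len=3) (overlapping!). Copied 'BBB' from pos 7. Output: "TPTPTPBBBBB"
Token 8: backref(off=3, len=3). Copied 'BBB' from pos 8. Output: "TPTPTPBBBBBBBB"
Token 9: literal('T'). Output: "TPTPTPBBBBBBBBT"
Token 10: backref(off=5, len=3). Copied 'BBB' from pos 10. Output: "TPTPTPBBBBBBBBTBBB"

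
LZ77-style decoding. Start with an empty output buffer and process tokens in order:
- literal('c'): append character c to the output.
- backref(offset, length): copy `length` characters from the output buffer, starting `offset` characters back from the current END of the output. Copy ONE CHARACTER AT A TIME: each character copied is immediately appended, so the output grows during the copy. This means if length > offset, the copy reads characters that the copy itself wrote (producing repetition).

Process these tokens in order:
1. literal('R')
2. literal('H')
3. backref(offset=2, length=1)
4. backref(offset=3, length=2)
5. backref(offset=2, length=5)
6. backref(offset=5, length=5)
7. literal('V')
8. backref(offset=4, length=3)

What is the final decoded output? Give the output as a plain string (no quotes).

Token 1: literal('R'). Output: "R"
Token 2: literal('H'). Output: "RH"
Token 3: backref(off=2, len=1). Copied 'R' from pos 0. Output: "RHR"
Token 4: backref(off=3, len=2). Copied 'RH' from pos 0. Output: "RHRRH"
Token 5: backref(off=2, len=5) (overlapping!). Copied 'RHRHR' from pos 3. Output: "RHRRHRHRHR"
Token 6: backref(off=5, len=5). Copied 'RHRHR' from pos 5. Output: "RHRRHRHRHRRHRHR"
Token 7: literal('V'). Output: "RHRRHRHRHRRHRHRV"
Token 8: backref(off=4, len=3). Copied 'RHR' from pos 12. Output: "RHRRHRHRHRRHRHRVRHR"

Answer: RHRRHRHRHRRHRHRVRHR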